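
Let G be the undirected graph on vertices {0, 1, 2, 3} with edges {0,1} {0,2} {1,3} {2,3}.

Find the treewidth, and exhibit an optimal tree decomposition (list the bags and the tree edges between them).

Treewidth 2.
One such decomposition:
Bags: B1 = {0, 1, 2}  B2 = {1, 2, 3}
Tree: B1–B2

The largest bag has 3 vertices, giving width 2; this decomposition certifies tw(G) ≤ 2. For the lower bound, G contains the cycle 2–0–1–3–2, so G is not a forest; only forests have treewidth ≤ 1, hence tw(G) ≥ 2. The upper and lower bounds meet at 2, so that is the treewidth.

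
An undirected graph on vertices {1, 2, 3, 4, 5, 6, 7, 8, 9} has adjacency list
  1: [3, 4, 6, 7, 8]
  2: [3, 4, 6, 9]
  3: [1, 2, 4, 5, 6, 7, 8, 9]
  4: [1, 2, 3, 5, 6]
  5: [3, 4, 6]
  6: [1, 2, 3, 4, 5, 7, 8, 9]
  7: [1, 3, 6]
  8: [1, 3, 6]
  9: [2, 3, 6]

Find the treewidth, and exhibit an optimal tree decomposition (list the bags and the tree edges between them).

Treewidth 3.
One such decomposition:
Bags: B1 = {1, 3, 4, 6}  B2 = {1, 3, 6, 8}  B3 = {3, 4, 5, 6}  B4 = {1, 3, 6, 7}  B5 = {2, 3, 4, 6}  B6 = {2, 3, 6, 9}
Tree: B1–B2, B1–B3, B1–B4, B3–B5, B5–B6

Every bag has size at most 4, so the width is 4 − 1 = 3 and tw(G) ≤ 3. Conversely, {1, 3, 6, 8} is a clique of size 4, and the vertices of any clique must share a bag in every tree decomposition; so some bag has ≥ 4 vertices and tw(G) ≥ 3. Combining the bounds, tw(G) = 3.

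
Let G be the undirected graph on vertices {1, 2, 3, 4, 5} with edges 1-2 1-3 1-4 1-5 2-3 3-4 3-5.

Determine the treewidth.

2

A width-2 tree decomposition is:
Bags: B1 = {1, 3, 5}  B2 = {1, 2, 3}  B3 = {1, 3, 4}
Tree: B1–B2, B1–B3
The largest bag has 3 vertices, giving width 2; this decomposition certifies tw(G) ≤ 2. Conversely, {1, 2, 3} is a clique of size 3, and the vertices of any clique must share a bag in every tree decomposition; so some bag has ≥ 3 vertices and tw(G) ≥ 2. Combining the bounds, tw(G) = 2.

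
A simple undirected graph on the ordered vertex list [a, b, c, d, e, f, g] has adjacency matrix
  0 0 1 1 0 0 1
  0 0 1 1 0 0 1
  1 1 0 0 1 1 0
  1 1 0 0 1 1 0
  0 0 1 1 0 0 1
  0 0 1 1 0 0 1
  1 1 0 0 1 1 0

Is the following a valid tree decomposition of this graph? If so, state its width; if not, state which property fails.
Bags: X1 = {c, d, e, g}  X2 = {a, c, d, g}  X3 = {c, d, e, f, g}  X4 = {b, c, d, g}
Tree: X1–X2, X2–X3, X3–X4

No — bags containing vertex e are not connected in the tree.

A tree decomposition must satisfy three properties: every vertex lies in some bag; for every edge, both endpoints lie together in some bag; and for every vertex, the bags containing it form a connected subtree. Here bags containing vertex e are not connected in the tree, so the decomposition is invalid.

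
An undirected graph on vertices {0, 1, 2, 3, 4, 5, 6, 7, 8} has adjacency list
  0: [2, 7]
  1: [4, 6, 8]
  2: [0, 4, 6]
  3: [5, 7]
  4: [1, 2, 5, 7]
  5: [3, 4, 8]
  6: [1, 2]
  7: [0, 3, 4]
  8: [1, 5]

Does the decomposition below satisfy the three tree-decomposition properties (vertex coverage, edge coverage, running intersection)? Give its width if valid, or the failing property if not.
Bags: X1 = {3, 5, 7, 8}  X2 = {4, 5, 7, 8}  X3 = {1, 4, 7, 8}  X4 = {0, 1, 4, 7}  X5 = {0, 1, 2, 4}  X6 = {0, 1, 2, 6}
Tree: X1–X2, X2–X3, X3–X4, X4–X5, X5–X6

Yes; width 3.

Vertex coverage: the bags together contain {0, 1, 2, 3, 4, 5, 6, 7, 8}, the full vertex set. Edge coverage: each edge of G has both endpoints in at least one bag. Running intersection: for every vertex, the bags containing it form a connected subtree. All three properties hold, so this is a valid tree decomposition of width max|bag| − 1 = 3, and hence tw(G) ≤ 3.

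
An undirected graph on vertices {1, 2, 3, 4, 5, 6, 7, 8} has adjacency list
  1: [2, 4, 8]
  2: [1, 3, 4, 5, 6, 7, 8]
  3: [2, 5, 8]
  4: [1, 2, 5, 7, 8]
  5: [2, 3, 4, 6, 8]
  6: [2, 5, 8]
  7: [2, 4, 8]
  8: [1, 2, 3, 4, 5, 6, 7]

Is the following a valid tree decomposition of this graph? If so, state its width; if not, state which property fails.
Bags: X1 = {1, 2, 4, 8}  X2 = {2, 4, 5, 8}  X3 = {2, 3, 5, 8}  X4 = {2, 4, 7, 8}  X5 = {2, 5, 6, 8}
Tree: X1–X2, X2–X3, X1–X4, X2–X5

Vertex coverage: the bags together contain {1, 2, 3, 4, 5, 6, 7, 8}, the full vertex set. Edge coverage: each edge of G has both endpoints in at least one bag. Running intersection: for every vertex, the bags containing it form a connected subtree. All three properties hold, so this is a valid tree decomposition of width max|bag| − 1 = 3, and hence tw(G) ≤ 3.

Yes; width 3.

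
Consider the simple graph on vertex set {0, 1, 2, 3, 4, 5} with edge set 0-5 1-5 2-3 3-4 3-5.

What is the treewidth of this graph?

A width-1 tree decomposition is:
Bags: B1 = {2, 3}  B2 = {3, 5}  B3 = {0, 5}  B4 = {1, 5}  B5 = {3, 4}
Tree: B1–B2, B2–B3, B3–B4, B1–B5
The largest bag has 2 vertices, giving width 1; this decomposition certifies tw(G) ≤ 1. Any graph with an edge has treewidth ≥ 1, and G has the edge 3–2. Hence tw(G) = 1 exactly.

1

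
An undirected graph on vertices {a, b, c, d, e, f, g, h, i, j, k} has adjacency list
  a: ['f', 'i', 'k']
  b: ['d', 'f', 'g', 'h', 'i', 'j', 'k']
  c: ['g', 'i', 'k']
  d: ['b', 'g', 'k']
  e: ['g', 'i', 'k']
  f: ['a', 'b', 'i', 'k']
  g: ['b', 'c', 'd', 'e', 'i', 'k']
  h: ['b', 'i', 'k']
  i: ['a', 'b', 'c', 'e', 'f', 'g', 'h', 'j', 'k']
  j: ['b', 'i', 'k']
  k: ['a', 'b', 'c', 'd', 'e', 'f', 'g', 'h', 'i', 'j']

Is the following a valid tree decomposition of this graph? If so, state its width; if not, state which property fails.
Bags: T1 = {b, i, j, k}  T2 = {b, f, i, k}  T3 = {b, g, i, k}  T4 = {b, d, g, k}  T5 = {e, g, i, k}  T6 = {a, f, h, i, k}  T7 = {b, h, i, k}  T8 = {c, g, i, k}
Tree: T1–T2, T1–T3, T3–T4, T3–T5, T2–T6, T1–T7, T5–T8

No — bags containing vertex h are not connected in the tree.

A tree decomposition must satisfy three properties: every vertex lies in some bag; for every edge, both endpoints lie together in some bag; and for every vertex, the bags containing it form a connected subtree. Here bags containing vertex h are not connected in the tree, so the decomposition is invalid.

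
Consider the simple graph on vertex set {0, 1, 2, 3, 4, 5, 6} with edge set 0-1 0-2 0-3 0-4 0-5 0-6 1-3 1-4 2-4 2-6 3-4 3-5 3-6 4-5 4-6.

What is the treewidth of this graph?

3

A width-3 tree decomposition is:
Bags: B1 = {0, 3, 4, 6}  B2 = {0, 2, 4, 6}  B3 = {0, 1, 3, 4}  B4 = {0, 3, 4, 5}
Tree: B1–B2, B1–B3, B3–B4
The largest bag has 4 vertices, giving width 3; this decomposition certifies tw(G) ≤ 3. For the lower bound, the 4 vertices {0, 2, 4, 6} are pairwise adjacent, and any tree decomposition puts a clique entirely inside one bag — forcing width ≥ 3. Hence tw(G) = 3 exactly.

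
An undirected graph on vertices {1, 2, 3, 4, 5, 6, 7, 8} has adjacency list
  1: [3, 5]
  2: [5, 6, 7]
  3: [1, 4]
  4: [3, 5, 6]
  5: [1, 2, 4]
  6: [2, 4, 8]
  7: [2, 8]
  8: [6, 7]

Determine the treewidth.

2

A width-2 tree decomposition is:
Bags: B1 = {1, 3, 5}  B2 = {3, 4, 5}  B3 = {2, 4, 5}  B4 = {2, 4, 6}  B5 = {2, 6, 7}  B6 = {6, 7, 8}
Tree: B1–B2, B2–B3, B3–B4, B4–B5, B5–B6
Every bag has size at most 3, so the width is 3 − 1 = 2 and tw(G) ≤ 2. Since 1–3–4–5–1 is a cycle in G, G is not acyclic. Forests are exactly the graphs of treewidth ≤ 1, so tw(G) ≥ 2. Combining the bounds, tw(G) = 2.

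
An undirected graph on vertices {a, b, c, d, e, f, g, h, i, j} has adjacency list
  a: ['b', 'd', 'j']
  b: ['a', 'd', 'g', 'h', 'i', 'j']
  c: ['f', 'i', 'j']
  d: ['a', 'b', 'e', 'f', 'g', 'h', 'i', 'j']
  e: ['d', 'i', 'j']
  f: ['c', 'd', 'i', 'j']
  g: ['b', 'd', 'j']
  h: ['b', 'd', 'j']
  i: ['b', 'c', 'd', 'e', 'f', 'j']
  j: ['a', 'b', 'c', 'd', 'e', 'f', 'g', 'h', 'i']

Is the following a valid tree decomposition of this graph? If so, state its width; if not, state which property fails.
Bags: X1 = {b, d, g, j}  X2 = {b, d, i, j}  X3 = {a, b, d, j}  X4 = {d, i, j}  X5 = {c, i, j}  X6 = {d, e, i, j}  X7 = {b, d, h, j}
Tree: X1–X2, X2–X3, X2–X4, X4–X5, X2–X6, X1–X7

No — vertex f appears in no bag.

A tree decomposition must satisfy three properties: every vertex lies in some bag; for every edge, both endpoints lie together in some bag; and for every vertex, the bags containing it form a connected subtree. Here vertex f appears in no bag, so the decomposition is invalid.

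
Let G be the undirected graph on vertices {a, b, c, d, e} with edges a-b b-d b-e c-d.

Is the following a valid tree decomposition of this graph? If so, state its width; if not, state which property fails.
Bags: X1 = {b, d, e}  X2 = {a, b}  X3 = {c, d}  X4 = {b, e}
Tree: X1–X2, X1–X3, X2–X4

No — bags containing vertex e are not connected in the tree.

A tree decomposition must satisfy three properties: every vertex lies in some bag; for every edge, both endpoints lie together in some bag; and for every vertex, the bags containing it form a connected subtree. Here bags containing vertex e are not connected in the tree, so the decomposition is invalid.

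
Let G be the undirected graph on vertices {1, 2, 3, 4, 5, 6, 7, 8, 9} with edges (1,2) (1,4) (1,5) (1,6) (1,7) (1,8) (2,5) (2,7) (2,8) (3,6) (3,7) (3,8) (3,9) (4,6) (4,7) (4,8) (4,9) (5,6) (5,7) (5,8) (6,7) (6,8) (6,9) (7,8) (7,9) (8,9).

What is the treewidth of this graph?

A width-4 tree decomposition is:
Bags: B1 = {4, 6, 7, 8, 9}  B2 = {3, 6, 7, 8, 9}  B3 = {1, 4, 6, 7, 8}  B4 = {1, 5, 6, 7, 8}  B5 = {1, 2, 5, 7, 8}
Tree: B1–B2, B1–B3, B3–B4, B4–B5
The largest bag has 5 vertices, giving width 4; this decomposition certifies tw(G) ≤ 4. Conversely, {1, 2, 5, 7, 8} is a clique of size 5, and the vertices of any clique must share a bag in every tree decomposition; so some bag has ≥ 5 vertices and tw(G) ≥ 4. The upper and lower bounds meet at 4, so that is the treewidth.

4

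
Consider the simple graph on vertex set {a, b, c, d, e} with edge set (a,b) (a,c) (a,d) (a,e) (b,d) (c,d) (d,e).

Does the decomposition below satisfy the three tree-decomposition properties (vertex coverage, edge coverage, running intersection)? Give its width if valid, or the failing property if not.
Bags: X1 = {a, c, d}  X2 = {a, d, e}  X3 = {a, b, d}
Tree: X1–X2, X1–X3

Yes; width 2.

Checking the three conditions: (i) the bags cover all of {a, b, c, d, e}; (ii) for each edge, some bag contains both endpoints; (iii) the bags containing any fixed vertex form a subtree. All hold, so the decomposition is valid with width 3 − 1 = 2.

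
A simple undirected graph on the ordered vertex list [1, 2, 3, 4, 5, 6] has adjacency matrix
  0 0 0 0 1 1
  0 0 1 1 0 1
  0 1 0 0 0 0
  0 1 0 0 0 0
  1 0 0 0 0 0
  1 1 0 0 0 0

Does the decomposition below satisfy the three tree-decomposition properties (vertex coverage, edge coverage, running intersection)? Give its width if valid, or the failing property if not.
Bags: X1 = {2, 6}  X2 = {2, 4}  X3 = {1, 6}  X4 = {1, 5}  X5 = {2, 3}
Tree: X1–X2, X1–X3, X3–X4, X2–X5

Every vertex of G appears in some bag (union = {1, 2, 3, 4, 5, 6}); every edge is covered by a bag; and for each vertex v the set of bags containing v is connected in the bag tree. The decomposition is therefore valid. The largest bag has 2 vertices, so the width is 1.

Yes; width 1.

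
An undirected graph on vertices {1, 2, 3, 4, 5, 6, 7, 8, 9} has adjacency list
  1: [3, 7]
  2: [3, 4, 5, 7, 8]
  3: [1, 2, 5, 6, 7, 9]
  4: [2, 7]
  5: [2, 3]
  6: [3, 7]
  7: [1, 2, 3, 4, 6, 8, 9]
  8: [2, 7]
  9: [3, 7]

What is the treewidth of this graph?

A width-2 tree decomposition is:
Bags: B1 = {2, 4, 7}  B2 = {2, 3, 7}  B3 = {2, 3, 5}  B4 = {2, 7, 8}  B5 = {3, 7, 9}  B6 = {3, 6, 7}  B7 = {1, 3, 7}
Tree: B1–B2, B2–B3, B2–B4, B2–B5, B5–B6, B5–B7
The largest bag has 3 vertices, giving width 2; this decomposition certifies tw(G) ≤ 2. On the other hand G contains the 3-clique {2, 3, 5}. A clique must lie in a single bag of any decomposition, so no decomposition can have width below 2. Hence tw(G) = 2 exactly.

2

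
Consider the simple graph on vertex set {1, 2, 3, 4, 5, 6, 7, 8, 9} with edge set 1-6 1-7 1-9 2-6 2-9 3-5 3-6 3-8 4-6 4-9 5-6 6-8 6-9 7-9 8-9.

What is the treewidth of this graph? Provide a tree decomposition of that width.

Every bag has size at most 3, so the width is 3 − 1 = 2 and tw(G) ≤ 2. For the lower bound, the 3 vertices {6, 8, 9} are pairwise adjacent, and any tree decomposition puts a clique entirely inside one bag — forcing width ≥ 2. The upper and lower bounds meet at 2, so that is the treewidth.

Treewidth 2.
One such decomposition:
Bags: B1 = {6, 8, 9}  B2 = {4, 6, 9}  B3 = {3, 6, 8}  B4 = {1, 6, 9}  B5 = {2, 6, 9}  B6 = {3, 5, 6}  B7 = {1, 7, 9}
Tree: B1–B2, B1–B3, B1–B4, B2–B5, B3–B6, B4–B7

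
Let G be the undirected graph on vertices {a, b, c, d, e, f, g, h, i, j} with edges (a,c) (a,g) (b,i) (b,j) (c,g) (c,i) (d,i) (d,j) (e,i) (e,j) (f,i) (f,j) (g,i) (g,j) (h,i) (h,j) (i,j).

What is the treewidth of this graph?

2

A width-2 tree decomposition is:
Bags: B1 = {f, i, j}  B2 = {h, i, j}  B3 = {g, i, j}  B4 = {e, i, j}  B5 = {c, g, i}  B6 = {b, i, j}  B7 = {d, i, j}  B8 = {a, c, g}
Tree: B1–B2, B2–B3, B1–B4, B3–B5, B3–B6, B3–B7, B5–B8
Each bag holds 3 vertices, so the decomposition has width 2, which upper-bounds the treewidth. On the other hand G contains the 3-clique {a, c, g}. A clique must lie in a single bag of any decomposition, so no decomposition can have width below 2. Therefore the treewidth is 2.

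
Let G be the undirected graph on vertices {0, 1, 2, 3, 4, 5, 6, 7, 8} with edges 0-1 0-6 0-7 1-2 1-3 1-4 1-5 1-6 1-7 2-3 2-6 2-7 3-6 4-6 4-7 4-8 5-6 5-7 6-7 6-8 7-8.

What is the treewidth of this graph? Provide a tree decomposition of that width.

Treewidth 3.
Bags: B1 = {1, 4, 6, 7}  B2 = {1, 2, 6, 7}  B3 = {1, 5, 6, 7}  B4 = {4, 6, 7, 8}  B5 = {1, 2, 3, 6}  B6 = {0, 1, 6, 7}
Tree: B1–B2, B2–B3, B1–B4, B2–B5, B3–B6

The largest bag has 4 vertices, giving width 3; this decomposition certifies tw(G) ≤ 3. Conversely, {4, 6, 7, 8} is a clique of size 4, and the vertices of any clique must share a bag in every tree decomposition; so some bag has ≥ 4 vertices and tw(G) ≥ 3. Therefore the treewidth is 3.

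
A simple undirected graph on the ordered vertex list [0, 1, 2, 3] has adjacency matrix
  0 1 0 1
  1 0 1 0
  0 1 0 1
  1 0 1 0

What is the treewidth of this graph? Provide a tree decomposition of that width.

Treewidth 2.
Bags: B1 = {0, 1, 2}  B2 = {0, 2, 3}
Tree: B1–B2

The largest bag has 3 vertices, giving width 2; this decomposition certifies tw(G) ≤ 2. For the lower bound, G contains the cycle 0–1–2–3–0, so G is not a forest; only forests have treewidth ≤ 1, hence tw(G) ≥ 2. Therefore the treewidth is 2.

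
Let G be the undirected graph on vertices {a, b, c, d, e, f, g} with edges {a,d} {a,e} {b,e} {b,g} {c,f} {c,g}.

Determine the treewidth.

1

A width-1 tree decomposition is:
Bags: B1 = {c, f}  B2 = {c, g}  B3 = {b, g}  B4 = {b, e}  B5 = {a, e}  B6 = {a, d}
Tree: B1–B2, B2–B3, B3–B4, B4–B5, B5–B6
Every bag has size at most 2, so the width is 2 − 1 = 1 and tw(G) ≤ 1. Since G has at least one edge (e.g. f–c), it is not an edgeless graph, so tw(G) ≥ 1. Therefore the treewidth is 1.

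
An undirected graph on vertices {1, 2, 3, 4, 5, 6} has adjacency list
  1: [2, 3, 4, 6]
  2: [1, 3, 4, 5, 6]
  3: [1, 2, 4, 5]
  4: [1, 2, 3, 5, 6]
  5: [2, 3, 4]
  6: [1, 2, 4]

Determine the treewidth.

3

A width-3 tree decomposition is:
Bags: B1 = {2, 3, 4, 5}  B2 = {1, 2, 3, 4}  B3 = {1, 2, 4, 6}
Tree: B1–B2, B2–B3
The largest bag has 4 vertices, giving width 3; this decomposition certifies tw(G) ≤ 3. For the lower bound, the 4 vertices {1, 2, 3, 4} are pairwise adjacent, and any tree decomposition puts a clique entirely inside one bag — forcing width ≥ 3. Hence tw(G) = 3 exactly.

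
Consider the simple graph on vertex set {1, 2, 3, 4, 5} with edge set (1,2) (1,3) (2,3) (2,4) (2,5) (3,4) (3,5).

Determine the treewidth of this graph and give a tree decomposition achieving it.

Treewidth 2.
One such decomposition:
Bags: B1 = {2, 3, 4}  B2 = {2, 3, 5}  B3 = {1, 2, 3}
Tree: B1–B2, B1–B3

Every bag has size at most 3, so the width is 3 − 1 = 2 and tw(G) ≤ 2. For the lower bound, the 3 vertices {1, 2, 3} are pairwise adjacent, and any tree decomposition puts a clique entirely inside one bag — forcing width ≥ 2. Hence tw(G) = 2 exactly.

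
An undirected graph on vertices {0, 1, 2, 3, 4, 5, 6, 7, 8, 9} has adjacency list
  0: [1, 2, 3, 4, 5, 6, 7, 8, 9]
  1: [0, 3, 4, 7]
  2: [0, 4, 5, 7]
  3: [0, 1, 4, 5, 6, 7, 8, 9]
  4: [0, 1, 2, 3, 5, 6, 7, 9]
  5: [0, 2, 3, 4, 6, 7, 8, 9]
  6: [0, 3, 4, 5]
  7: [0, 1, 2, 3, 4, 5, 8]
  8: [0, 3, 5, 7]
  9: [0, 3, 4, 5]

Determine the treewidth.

A width-4 tree decomposition is:
Bags: B1 = {0, 3, 4, 5, 6}  B2 = {0, 3, 4, 5, 7}  B3 = {0, 2, 4, 5, 7}  B4 = {0, 3, 4, 5, 9}  B5 = {0, 1, 3, 4, 7}  B6 = {0, 3, 5, 7, 8}
Tree: B1–B2, B2–B3, B2–B4, B2–B5, B2–B6
Every bag has size at most 5, so the width is 5 − 1 = 4 and tw(G) ≤ 4. Conversely, {0, 2, 4, 5, 7} is a clique of size 5, and the vertices of any clique must share a bag in every tree decomposition; so some bag has ≥ 5 vertices and tw(G) ≥ 4. Combining the bounds, tw(G) = 4.

4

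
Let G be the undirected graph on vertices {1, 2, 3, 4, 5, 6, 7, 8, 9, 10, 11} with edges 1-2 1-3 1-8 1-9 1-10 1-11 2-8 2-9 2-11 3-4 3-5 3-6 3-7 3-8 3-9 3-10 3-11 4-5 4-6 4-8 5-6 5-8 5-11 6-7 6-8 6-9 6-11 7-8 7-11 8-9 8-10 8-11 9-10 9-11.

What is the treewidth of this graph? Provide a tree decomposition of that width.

Treewidth 4.
One optimal decomposition is:
Bags: B1 = {1, 3, 8, 9, 11}  B2 = {1, 3, 8, 9, 10}  B3 = {1, 2, 8, 9, 11}  B4 = {3, 6, 8, 9, 11}  B5 = {3, 5, 6, 8, 11}  B6 = {3, 4, 5, 6, 8}  B7 = {3, 6, 7, 8, 11}
Tree: B1–B2, B1–B3, B1–B4, B4–B5, B5–B6, B4–B7

The largest bag has 5 vertices, giving width 4; this decomposition certifies tw(G) ≤ 4. For the lower bound, the 5 vertices {1, 2, 8, 9, 11} are pairwise adjacent, and any tree decomposition puts a clique entirely inside one bag — forcing width ≥ 4. The upper and lower bounds meet at 4, so that is the treewidth.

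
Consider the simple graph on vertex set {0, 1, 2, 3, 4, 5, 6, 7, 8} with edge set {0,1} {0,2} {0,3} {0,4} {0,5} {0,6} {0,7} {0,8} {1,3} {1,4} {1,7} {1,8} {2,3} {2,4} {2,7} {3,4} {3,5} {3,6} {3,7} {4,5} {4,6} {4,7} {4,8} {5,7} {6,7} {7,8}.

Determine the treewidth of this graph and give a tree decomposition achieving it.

The largest bag has 5 vertices, giving width 4; this decomposition certifies tw(G) ≤ 4. On the other hand G contains the 5-clique {0, 1, 4, 7, 8}. A clique must lie in a single bag of any decomposition, so no decomposition can have width below 4. Therefore the treewidth is 4.

Treewidth 4.
One such decomposition:
Bags: B1 = {0, 2, 3, 4, 7}  B2 = {0, 3, 4, 6, 7}  B3 = {0, 1, 3, 4, 7}  B4 = {0, 1, 4, 7, 8}  B5 = {0, 3, 4, 5, 7}
Tree: B1–B2, B2–B3, B3–B4, B3–B5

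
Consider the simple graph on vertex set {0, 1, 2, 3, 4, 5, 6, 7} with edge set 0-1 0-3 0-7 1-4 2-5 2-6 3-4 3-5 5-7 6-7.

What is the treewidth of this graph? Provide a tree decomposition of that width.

Treewidth 2.
One optimal decomposition is:
Bags: B1 = {2, 6, 7}  B2 = {2, 5, 7}  B3 = {0, 5, 7}  B4 = {0, 3, 5}  B5 = {0, 1, 3}  B6 = {1, 3, 4}
Tree: B1–B2, B2–B3, B3–B4, B4–B5, B5–B6

Every bag has size at most 3, so the width is 3 − 1 = 2 and tw(G) ≤ 2. Since 6–2–5–7–6 is a cycle in G, G is not acyclic. Forests are exactly the graphs of treewidth ≤ 1, so tw(G) ≥ 2. Combining the bounds, tw(G) = 2.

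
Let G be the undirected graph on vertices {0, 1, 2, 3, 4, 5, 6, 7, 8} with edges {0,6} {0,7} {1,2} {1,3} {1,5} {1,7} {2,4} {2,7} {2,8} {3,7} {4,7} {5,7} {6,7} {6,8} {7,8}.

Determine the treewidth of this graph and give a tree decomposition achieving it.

Treewidth 2.
One optimal decomposition is:
Bags: B1 = {0, 6, 7}  B2 = {6, 7, 8}  B3 = {2, 7, 8}  B4 = {1, 2, 7}  B5 = {2, 4, 7}  B6 = {1, 3, 7}  B7 = {1, 5, 7}
Tree: B1–B2, B2–B3, B3–B4, B4–B5, B4–B6, B4–B7

Every bag has size at most 3, so the width is 3 − 1 = 2 and tw(G) ≤ 2. Conversely, {0, 6, 7} is a clique of size 3, and the vertices of any clique must share a bag in every tree decomposition; so some bag has ≥ 3 vertices and tw(G) ≥ 2. Hence tw(G) = 2 exactly.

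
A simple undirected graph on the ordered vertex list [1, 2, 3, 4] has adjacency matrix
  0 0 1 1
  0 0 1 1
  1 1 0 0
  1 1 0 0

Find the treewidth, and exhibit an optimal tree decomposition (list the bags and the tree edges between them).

Treewidth 2.
Bags: B1 = {1, 2, 3}  B2 = {1, 2, 4}
Tree: B1–B2

Each bag holds 3 vertices, so the decomposition has width 2, which upper-bounds the treewidth. The edges 2–3–1–4–2 form a cycle, so G is not a tree and its treewidth is at least 2. Hence tw(G) = 2 exactly.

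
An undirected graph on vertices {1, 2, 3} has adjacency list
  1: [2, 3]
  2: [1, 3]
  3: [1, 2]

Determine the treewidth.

2

A width-2 tree decomposition is:
Bags: B1 = {1, 2, 3}
Tree: (single bag)
With just one bag of size 3, the width is 3 − 1 = 2, so tw(G) ≤ 2. On the other hand G contains the 3-clique {1, 2, 3}. A clique must lie in a single bag of any decomposition, so no decomposition can have width below 2. Combining the bounds, tw(G) = 2.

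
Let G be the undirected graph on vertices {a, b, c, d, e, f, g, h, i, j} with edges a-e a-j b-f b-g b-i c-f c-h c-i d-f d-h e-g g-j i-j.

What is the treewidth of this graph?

2

A width-2 tree decomposition is:
Bags: B1 = {a, e, j}  B2 = {e, g, j}  B3 = {g, i, j}  B4 = {b, g, i}  B5 = {b, c, i}  B6 = {b, c, f}  B7 = {c, f, h}  B8 = {d, f, h}
Tree: B1–B2, B2–B3, B3–B4, B4–B5, B5–B6, B6–B7, B7–B8
Each bag holds 3 vertices, so the decomposition has width 2, which upper-bounds the treewidth. For the lower bound, G contains the cycle a–e–g–j–a, so G is not a forest; only forests have treewidth ≤ 1, hence tw(G) ≥ 2. The upper and lower bounds meet at 2, so that is the treewidth.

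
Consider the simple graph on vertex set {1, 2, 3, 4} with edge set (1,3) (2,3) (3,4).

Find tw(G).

A width-1 tree decomposition is:
Bags: B1 = {1, 3}  B2 = {2, 3}  B3 = {3, 4}
Tree: B1–B2, B1–B3
The largest bag has 2 vertices, giving width 1; this decomposition certifies tw(G) ≤ 1. G has an edge, so its treewidth is at least 1. Hence tw(G) = 1 exactly.

1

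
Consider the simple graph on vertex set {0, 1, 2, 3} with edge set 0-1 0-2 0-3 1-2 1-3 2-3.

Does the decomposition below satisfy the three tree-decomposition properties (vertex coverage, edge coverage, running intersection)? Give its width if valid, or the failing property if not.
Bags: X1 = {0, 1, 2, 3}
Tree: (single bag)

Yes; width 3.

Vertex coverage: the bags together contain {0, 1, 2, 3}, the full vertex set. Edge coverage: each edge of G has both endpoints in at least one bag. Running intersection: for every vertex, the bags containing it form a connected subtree. All three properties hold, so this is a valid tree decomposition of width max|bag| − 1 = 3, and hence tw(G) ≤ 3.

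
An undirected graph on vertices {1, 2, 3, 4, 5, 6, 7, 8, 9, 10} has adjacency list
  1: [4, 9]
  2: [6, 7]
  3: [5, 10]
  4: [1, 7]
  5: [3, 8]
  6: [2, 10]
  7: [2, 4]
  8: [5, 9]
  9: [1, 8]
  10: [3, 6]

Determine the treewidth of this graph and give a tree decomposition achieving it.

Treewidth 2.
One such decomposition:
Bags: B1 = {3, 6, 10}  B2 = {3, 5, 6}  B3 = {5, 6, 8}  B4 = {6, 8, 9}  B5 = {1, 6, 9}  B6 = {1, 4, 6}  B7 = {4, 6, 7}  B8 = {2, 6, 7}
Tree: B1–B2, B2–B3, B3–B4, B4–B5, B5–B6, B6–B7, B7–B8

Each bag holds 3 vertices, so the decomposition has width 2, which upper-bounds the treewidth. For the lower bound, G contains the cycle 6–10–3–5–8–9–1–4–7–2–6, so G is not a forest; only forests have treewidth ≤ 1, hence tw(G) ≥ 2. The upper and lower bounds meet at 2, so that is the treewidth.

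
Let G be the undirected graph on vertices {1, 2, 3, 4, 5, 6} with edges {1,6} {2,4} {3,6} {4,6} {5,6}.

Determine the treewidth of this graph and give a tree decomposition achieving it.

Treewidth 1.
Bags: B1 = {3, 6}  B2 = {4, 6}  B3 = {2, 4}  B4 = {1, 6}  B5 = {5, 6}
Tree: B1–B2, B2–B3, B1–B4, B2–B5

Every bag has size at most 2, so the width is 2 − 1 = 1 and tw(G) ≤ 1. Any graph with an edge has treewidth ≥ 1, and G has the edge 3–6. Therefore the treewidth is 1.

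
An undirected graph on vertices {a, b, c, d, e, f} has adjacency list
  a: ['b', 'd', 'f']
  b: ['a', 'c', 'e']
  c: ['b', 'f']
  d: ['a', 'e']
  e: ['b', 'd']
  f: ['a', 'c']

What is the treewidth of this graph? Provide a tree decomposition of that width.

Treewidth 2.
One optimal decomposition is:
Bags: B1 = {b, d, e}  B2 = {a, b, d}  B3 = {a, b, c}  B4 = {a, c, f}
Tree: B1–B2, B2–B3, B3–B4

Each bag holds 3 vertices, so the decomposition has width 2, which upper-bounds the treewidth. For the lower bound, G contains the cycle e–d–a–b–e, so G is not a forest; only forests have treewidth ≤ 1, hence tw(G) ≥ 2. Therefore the treewidth is 2.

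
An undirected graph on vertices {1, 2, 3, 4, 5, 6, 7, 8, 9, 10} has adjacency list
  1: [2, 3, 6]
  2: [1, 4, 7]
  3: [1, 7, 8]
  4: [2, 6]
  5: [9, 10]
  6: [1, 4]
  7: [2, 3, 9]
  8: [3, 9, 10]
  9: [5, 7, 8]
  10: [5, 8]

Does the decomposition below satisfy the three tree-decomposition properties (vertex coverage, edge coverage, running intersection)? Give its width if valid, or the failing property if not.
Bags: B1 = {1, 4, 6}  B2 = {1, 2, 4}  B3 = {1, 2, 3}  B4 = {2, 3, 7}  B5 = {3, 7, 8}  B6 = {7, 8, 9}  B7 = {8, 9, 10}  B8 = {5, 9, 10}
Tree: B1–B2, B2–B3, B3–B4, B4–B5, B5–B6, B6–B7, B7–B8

Yes; width 2.

Every vertex of G appears in some bag (union = {1, 2, 3, 4, 5, 6, 7, 8, 9, 10}); every edge is covered by a bag; and for each vertex v the set of bags containing v is connected in the bag tree. The decomposition is therefore valid. The largest bag has 3 vertices, so the width is 2.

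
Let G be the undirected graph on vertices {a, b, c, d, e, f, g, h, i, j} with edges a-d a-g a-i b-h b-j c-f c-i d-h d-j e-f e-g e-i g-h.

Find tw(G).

2

A width-2 tree decomposition is:
Bags: B1 = {c, f, i}  B2 = {e, f, i}  B3 = {a, e, i}  B4 = {a, e, g}  B5 = {a, d, g}  B6 = {d, g, h}  B7 = {d, h, j}  B8 = {b, h, j}
Tree: B1–B2, B2–B3, B3–B4, B4–B5, B5–B6, B6–B7, B7–B8
Every bag has size at most 3, so the width is 3 − 1 = 2 and tw(G) ≤ 2. Since c–f–e–i–c is a cycle in G, G is not acyclic. Forests are exactly the graphs of treewidth ≤ 1, so tw(G) ≥ 2. Combining the bounds, tw(G) = 2.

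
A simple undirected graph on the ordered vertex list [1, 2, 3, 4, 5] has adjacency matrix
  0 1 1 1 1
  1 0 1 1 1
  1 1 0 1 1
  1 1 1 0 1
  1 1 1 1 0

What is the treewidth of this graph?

A width-4 tree decomposition is:
Bags: B1 = {1, 2, 3, 4, 5}
Tree: (single bag)
A single bag containing all 5 vertices is trivially a valid decomposition of width 4. Conversely, {1, 2, 3, 4, 5} is a clique of size 5, and the vertices of any clique must share a bag in every tree decomposition; so some bag has ≥ 5 vertices and tw(G) ≥ 4. Combining the bounds, tw(G) = 4.

4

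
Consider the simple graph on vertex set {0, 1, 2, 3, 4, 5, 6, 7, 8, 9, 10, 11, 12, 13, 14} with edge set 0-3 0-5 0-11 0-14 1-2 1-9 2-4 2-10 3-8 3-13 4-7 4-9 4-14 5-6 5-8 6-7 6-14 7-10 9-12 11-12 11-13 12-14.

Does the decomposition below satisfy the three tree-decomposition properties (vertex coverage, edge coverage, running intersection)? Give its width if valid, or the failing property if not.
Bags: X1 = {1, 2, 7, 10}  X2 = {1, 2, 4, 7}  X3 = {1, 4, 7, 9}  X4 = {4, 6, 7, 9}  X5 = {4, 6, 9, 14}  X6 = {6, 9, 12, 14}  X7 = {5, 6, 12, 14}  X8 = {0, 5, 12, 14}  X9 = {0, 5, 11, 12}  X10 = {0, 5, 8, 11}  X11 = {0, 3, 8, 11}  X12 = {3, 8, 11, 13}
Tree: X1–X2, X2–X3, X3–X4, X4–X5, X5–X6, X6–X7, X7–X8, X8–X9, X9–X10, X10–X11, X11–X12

Yes; width 3.

Checking the three conditions: (i) the bags cover all of {0, 1, 2, 3, 4, 5, 6, 7, 8, 9, 10, 11, 12, 13, 14}; (ii) for each edge, some bag contains both endpoints; (iii) the bags containing any fixed vertex form a subtree. All hold, so the decomposition is valid with width 4 − 1 = 3.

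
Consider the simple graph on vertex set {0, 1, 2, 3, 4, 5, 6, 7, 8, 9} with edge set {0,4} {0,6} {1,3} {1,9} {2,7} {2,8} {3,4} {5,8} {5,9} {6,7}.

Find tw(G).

2

A width-2 tree decomposition is:
Bags: B1 = {1, 5, 9}  B2 = {1, 3, 5}  B3 = {3, 4, 5}  B4 = {0, 4, 5}  B5 = {0, 5, 6}  B6 = {5, 6, 7}  B7 = {2, 5, 7}  B8 = {2, 5, 8}
Tree: B1–B2, B2–B3, B3–B4, B4–B5, B5–B6, B6–B7, B7–B8
Every bag has size at most 3, so the width is 3 − 1 = 2 and tw(G) ≤ 2. Since 5–9–1–3–4–0–6–7–2–8–5 is a cycle in G, G is not acyclic. Forests are exactly the graphs of treewidth ≤ 1, so tw(G) ≥ 2. The upper and lower bounds meet at 2, so that is the treewidth.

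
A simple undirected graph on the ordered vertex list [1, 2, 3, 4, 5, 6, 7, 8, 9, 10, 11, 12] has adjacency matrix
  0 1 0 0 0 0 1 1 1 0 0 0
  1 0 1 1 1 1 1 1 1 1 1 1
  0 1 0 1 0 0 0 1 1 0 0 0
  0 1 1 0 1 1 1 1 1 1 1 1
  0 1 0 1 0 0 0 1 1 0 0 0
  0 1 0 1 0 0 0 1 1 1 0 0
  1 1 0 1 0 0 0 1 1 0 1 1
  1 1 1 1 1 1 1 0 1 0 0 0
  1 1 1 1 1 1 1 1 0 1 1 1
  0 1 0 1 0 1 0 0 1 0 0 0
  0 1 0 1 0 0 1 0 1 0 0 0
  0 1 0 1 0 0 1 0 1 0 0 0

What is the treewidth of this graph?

4

A width-4 tree decomposition is:
Bags: B1 = {2, 4, 5, 8, 9}  B2 = {2, 4, 7, 8, 9}  B3 = {2, 4, 7, 9, 11}  B4 = {2, 3, 4, 8, 9}  B5 = {1, 2, 7, 8, 9}  B6 = {2, 4, 6, 8, 9}  B7 = {2, 4, 7, 9, 12}  B8 = {2, 4, 6, 9, 10}
Tree: B1–B2, B2–B3, B1–B4, B2–B5, B2–B6, B2–B7, B6–B8
Each bag holds 5 vertices, so the decomposition has width 4, which upper-bounds the treewidth. On the other hand G contains the 5-clique {1, 2, 7, 8, 9}. A clique must lie in a single bag of any decomposition, so no decomposition can have width below 4. Therefore the treewidth is 4.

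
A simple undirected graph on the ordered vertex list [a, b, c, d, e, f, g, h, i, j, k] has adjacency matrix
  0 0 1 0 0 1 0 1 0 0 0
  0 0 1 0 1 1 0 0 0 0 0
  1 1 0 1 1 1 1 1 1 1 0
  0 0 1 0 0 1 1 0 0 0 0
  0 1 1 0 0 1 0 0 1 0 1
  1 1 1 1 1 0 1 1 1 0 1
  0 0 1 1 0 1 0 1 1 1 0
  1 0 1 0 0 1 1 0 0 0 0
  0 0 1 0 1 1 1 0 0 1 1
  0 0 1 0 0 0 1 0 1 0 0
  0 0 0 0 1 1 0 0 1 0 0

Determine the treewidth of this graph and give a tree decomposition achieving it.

Each bag holds 4 vertices, so the decomposition has width 3, which upper-bounds the treewidth. On the other hand G contains the 4-clique {c, g, i, j}. A clique must lie in a single bag of any decomposition, so no decomposition can have width below 3. Combining the bounds, tw(G) = 3.

Treewidth 3.
Bags: B1 = {c, g, i, j}  B2 = {c, f, g, i}  B3 = {c, f, g, h}  B4 = {c, e, f, i}  B5 = {c, d, f, g}  B6 = {b, c, e, f}  B7 = {e, f, i, k}  B8 = {a, c, f, h}
Tree: B1–B2, B2–B3, B2–B4, B3–B5, B4–B6, B4–B7, B3–B8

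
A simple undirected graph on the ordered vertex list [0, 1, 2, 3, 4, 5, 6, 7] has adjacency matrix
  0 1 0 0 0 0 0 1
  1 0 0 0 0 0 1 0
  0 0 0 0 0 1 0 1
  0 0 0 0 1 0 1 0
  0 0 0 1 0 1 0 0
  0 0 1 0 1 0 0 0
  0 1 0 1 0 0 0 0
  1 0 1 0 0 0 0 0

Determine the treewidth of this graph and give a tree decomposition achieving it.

The largest bag has 3 vertices, giving width 2; this decomposition certifies tw(G) ≤ 2. For the lower bound, G contains the cycle 0–1–6–3–4–5–2–7–0, so G is not a forest; only forests have treewidth ≤ 1, hence tw(G) ≥ 2. Therefore the treewidth is 2.

Treewidth 2.
Bags: B1 = {0, 1, 6}  B2 = {0, 3, 6}  B3 = {0, 3, 4}  B4 = {0, 4, 5}  B5 = {0, 2, 5}  B6 = {0, 2, 7}
Tree: B1–B2, B2–B3, B3–B4, B4–B5, B5–B6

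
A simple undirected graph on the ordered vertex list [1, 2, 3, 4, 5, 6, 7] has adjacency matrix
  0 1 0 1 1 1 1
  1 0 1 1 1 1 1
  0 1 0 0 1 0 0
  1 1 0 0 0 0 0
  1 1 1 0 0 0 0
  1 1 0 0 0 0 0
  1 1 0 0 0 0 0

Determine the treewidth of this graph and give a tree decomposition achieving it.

Treewidth 2.
Bags: B1 = {1, 2, 5}  B2 = {2, 3, 5}  B3 = {1, 2, 7}  B4 = {1, 2, 4}  B5 = {1, 2, 6}
Tree: B1–B2, B1–B3, B3–B4, B3–B5

The largest bag has 3 vertices, giving width 2; this decomposition certifies tw(G) ≤ 2. For the lower bound, the 3 vertices {1, 2, 4} are pairwise adjacent, and any tree decomposition puts a clique entirely inside one bag — forcing width ≥ 2. The upper and lower bounds meet at 2, so that is the treewidth.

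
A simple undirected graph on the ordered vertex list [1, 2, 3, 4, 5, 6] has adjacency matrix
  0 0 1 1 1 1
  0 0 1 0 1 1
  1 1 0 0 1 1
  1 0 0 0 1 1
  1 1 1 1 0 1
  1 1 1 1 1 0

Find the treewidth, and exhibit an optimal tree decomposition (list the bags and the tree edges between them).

Treewidth 3.
Bags: B1 = {1, 3, 5, 6}  B2 = {2, 3, 5, 6}  B3 = {1, 4, 5, 6}
Tree: B1–B2, B1–B3

Each bag holds 4 vertices, so the decomposition has width 3, which upper-bounds the treewidth. Conversely, {1, 3, 5, 6} is a clique of size 4, and the vertices of any clique must share a bag in every tree decomposition; so some bag has ≥ 4 vertices and tw(G) ≥ 3. Hence tw(G) = 3 exactly.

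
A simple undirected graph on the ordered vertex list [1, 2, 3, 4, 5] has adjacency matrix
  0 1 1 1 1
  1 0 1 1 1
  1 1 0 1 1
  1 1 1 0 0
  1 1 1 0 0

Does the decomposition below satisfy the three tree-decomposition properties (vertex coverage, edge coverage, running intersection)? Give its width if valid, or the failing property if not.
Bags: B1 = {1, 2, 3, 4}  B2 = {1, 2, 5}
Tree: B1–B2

No — edge (3,5) lies in no bag.

A tree decomposition must satisfy three properties: every vertex lies in some bag; for every edge, both endpoints lie together in some bag; and for every vertex, the bags containing it form a connected subtree. Here edge (3,5) lies in no bag, so the decomposition is invalid.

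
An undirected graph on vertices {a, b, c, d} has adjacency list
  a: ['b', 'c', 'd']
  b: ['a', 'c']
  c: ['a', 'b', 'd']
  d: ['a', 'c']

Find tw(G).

A width-2 tree decomposition is:
Bags: B1 = {a, b, c}  B2 = {a, c, d}
Tree: B1–B2
Each bag holds 3 vertices, so the decomposition has width 2, which upper-bounds the treewidth. Conversely, {a, c, d} is a clique of size 3, and the vertices of any clique must share a bag in every tree decomposition; so some bag has ≥ 3 vertices and tw(G) ≥ 2. Therefore the treewidth is 2.

2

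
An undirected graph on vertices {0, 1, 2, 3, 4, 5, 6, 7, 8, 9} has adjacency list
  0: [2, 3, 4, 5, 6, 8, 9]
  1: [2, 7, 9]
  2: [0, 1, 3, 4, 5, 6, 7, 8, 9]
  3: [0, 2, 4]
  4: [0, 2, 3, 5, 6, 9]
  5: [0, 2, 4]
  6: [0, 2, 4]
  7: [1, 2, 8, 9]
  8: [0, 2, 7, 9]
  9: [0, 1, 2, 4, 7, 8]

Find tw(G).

3

A width-3 tree decomposition is:
Bags: B1 = {2, 7, 8, 9}  B2 = {0, 2, 8, 9}  B3 = {1, 2, 7, 9}  B4 = {0, 2, 4, 9}  B5 = {0, 2, 3, 4}  B6 = {0, 2, 4, 6}  B7 = {0, 2, 4, 5}
Tree: B1–B2, B1–B3, B2–B4, B4–B5, B5–B6, B5–B7
Each bag holds 4 vertices, so the decomposition has width 3, which upper-bounds the treewidth. For the lower bound, the 4 vertices {0, 2, 8, 9} are pairwise adjacent, and any tree decomposition puts a clique entirely inside one bag — forcing width ≥ 3. Hence tw(G) = 3 exactly.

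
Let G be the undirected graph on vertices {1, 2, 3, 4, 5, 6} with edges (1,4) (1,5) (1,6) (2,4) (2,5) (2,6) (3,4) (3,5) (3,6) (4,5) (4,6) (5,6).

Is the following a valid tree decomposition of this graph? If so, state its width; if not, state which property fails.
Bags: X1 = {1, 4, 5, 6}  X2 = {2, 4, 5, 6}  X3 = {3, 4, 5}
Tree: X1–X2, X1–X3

No — edge (6,3) lies in no bag.

A tree decomposition must satisfy three properties: every vertex lies in some bag; for every edge, both endpoints lie together in some bag; and for every vertex, the bags containing it form a connected subtree. Here edge (6,3) lies in no bag, so the decomposition is invalid.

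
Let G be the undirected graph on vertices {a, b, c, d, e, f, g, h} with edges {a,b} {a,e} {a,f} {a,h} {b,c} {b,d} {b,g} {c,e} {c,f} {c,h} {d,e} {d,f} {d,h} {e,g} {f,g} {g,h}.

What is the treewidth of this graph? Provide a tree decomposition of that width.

Every bag has size at most 5, so the width is 5 − 1 = 4 and tw(G) ≤ 4. For the lower bound: the 5 vertex sets {a,f}, {c,h}, {b,d}, {e}, {g} are disjoint, each induces a connected subgraph, and every pair is joined by at least one edge of G. Contracting each set to a single vertex therefore yields K_{5} as a minor, and since treewidth is minor-monotone, tw(G) ≥ tw(K_{5}) = 4. Therefore the treewidth is 4.

Treewidth 4.
Bags: B1 = {a, b, e, f, h}  B2 = {b, c, e, f, h}  B3 = {b, d, e, f, h}  B4 = {b, e, f, g, h}
Tree: B1–B2, B2–B3, B3–B4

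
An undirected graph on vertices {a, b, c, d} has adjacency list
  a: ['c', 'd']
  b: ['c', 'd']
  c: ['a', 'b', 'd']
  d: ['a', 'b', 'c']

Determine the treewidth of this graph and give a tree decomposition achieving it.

Every bag has size at most 3, so the width is 3 − 1 = 2 and tw(G) ≤ 2. On the other hand G contains the 3-clique {a, c, d}. A clique must lie in a single bag of any decomposition, so no decomposition can have width below 2. Hence tw(G) = 2 exactly.

Treewidth 2.
One optimal decomposition is:
Bags: B1 = {a, c, d}  B2 = {b, c, d}
Tree: B1–B2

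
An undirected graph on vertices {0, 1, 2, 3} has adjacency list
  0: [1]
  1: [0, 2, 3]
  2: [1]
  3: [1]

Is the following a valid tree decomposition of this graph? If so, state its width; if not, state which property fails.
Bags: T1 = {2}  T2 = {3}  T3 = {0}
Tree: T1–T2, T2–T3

No — vertex 1 appears in no bag.

A tree decomposition must satisfy three properties: every vertex lies in some bag; for every edge, both endpoints lie together in some bag; and for every vertex, the bags containing it form a connected subtree. Here vertex 1 appears in no bag, so the decomposition is invalid.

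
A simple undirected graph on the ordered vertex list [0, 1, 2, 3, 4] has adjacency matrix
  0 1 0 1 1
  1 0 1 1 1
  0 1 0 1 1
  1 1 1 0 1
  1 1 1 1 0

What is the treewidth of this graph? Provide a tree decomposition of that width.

Treewidth 3.
One such decomposition:
Bags: B1 = {1, 2, 3, 4}  B2 = {0, 1, 3, 4}
Tree: B1–B2

Every bag has size at most 4, so the width is 4 − 1 = 3 and tw(G) ≤ 3. For the lower bound, the 4 vertices {0, 1, 3, 4} are pairwise adjacent, and any tree decomposition puts a clique entirely inside one bag — forcing width ≥ 3. The upper and lower bounds meet at 3, so that is the treewidth.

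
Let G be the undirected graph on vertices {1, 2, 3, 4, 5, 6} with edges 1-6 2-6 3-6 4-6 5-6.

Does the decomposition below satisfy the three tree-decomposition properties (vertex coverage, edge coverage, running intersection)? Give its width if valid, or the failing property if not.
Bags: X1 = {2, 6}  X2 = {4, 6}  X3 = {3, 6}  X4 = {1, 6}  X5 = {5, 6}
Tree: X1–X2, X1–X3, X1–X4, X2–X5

Checking the three conditions: (i) the bags cover all of {1, 2, 3, 4, 5, 6}; (ii) for each edge, some bag contains both endpoints; (iii) the bags containing any fixed vertex form a subtree. All hold, so the decomposition is valid with width 2 − 1 = 1.

Yes; width 1.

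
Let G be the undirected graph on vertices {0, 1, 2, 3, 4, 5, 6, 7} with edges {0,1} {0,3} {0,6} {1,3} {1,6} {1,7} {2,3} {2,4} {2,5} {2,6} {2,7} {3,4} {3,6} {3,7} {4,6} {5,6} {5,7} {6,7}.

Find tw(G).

A width-3 tree decomposition is:
Bags: B1 = {2, 3, 6, 7}  B2 = {2, 5, 6, 7}  B3 = {1, 3, 6, 7}  B4 = {0, 1, 3, 6}  B5 = {2, 3, 4, 6}
Tree: B1–B2, B1–B3, B3–B4, B1–B5
The largest bag has 4 vertices, giving width 3; this decomposition certifies tw(G) ≤ 3. For the lower bound, the 4 vertices {0, 1, 3, 6} are pairwise adjacent, and any tree decomposition puts a clique entirely inside one bag — forcing width ≥ 3. The upper and lower bounds meet at 3, so that is the treewidth.

3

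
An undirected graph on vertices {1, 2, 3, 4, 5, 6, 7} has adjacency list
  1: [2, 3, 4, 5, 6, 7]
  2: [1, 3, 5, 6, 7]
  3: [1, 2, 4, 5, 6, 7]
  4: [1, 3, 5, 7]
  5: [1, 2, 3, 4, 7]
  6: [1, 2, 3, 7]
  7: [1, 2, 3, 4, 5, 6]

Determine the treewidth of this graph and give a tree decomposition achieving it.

Treewidth 4.
One optimal decomposition is:
Bags: B1 = {1, 2, 3, 5, 7}  B2 = {1, 3, 4, 5, 7}  B3 = {1, 2, 3, 6, 7}
Tree: B1–B2, B1–B3

The largest bag has 5 vertices, giving width 4; this decomposition certifies tw(G) ≤ 4. For the lower bound, the 5 vertices {1, 2, 3, 5, 7} are pairwise adjacent, and any tree decomposition puts a clique entirely inside one bag — forcing width ≥ 4. Combining the bounds, tw(G) = 4.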